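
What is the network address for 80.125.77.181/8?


IP:   01010000.01111101.01001101.10110101
Mask: 11111111.00000000.00000000.00000000
AND operation:
Net:  01010000.00000000.00000000.00000000
Network: 80.0.0.0/8


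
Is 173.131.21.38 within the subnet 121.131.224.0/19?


Subnet network: 121.131.224.0
Test IP AND mask: 173.131.0.0
No, 173.131.21.38 is not in 121.131.224.0/19


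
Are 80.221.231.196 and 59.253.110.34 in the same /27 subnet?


Mask: 255.255.255.224
80.221.231.196 AND mask = 80.221.231.192
59.253.110.34 AND mask = 59.253.110.32
No, different subnets (80.221.231.192 vs 59.253.110.32)


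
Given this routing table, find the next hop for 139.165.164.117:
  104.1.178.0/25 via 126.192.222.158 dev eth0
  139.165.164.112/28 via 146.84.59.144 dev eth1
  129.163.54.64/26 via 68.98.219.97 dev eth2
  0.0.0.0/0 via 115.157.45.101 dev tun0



Longest prefix match for 139.165.164.117:
  /25 104.1.178.0: no
  /28 139.165.164.112: MATCH
  /26 129.163.54.64: no
  /0 0.0.0.0: MATCH
Selected: next-hop 146.84.59.144 via eth1 (matched /28)


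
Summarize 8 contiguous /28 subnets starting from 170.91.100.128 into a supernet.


Original prefix: /28
Number of subnets: 8 = 2^3
New prefix = 28 - 3 = 25
Supernet: 170.91.100.128/25


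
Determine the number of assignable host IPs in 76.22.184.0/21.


Host bits = 32 - 21 = 11
Total addresses = 2^11 = 2048
Usable = total - 2 (network and broadcast)
Usable hosts: 2046


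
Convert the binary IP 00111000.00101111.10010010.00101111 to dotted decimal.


00111000 = 56
00101111 = 47
10010010 = 146
00101111 = 47
IP: 56.47.146.47


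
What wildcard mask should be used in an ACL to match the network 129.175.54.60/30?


Subnet mask: 255.255.255.252
Wildcard = 255.255.255.255 - subnet mask
255 - 255 = 0
255 - 255 = 0
255 - 255 = 0
255 - 252 = 3
Wildcard: 0.0.0.3


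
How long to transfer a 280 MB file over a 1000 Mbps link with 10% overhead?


Effective throughput = 1000 * (1 - 10/100) = 900 Mbps
File size in Mb = 280 * 8 = 2240 Mb
Time = 2240 / 900
Time = 2.4889 seconds


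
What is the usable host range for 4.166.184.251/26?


Network: 4.166.184.192
Broadcast: 4.166.184.255
First usable = network + 1
Last usable = broadcast - 1
Range: 4.166.184.193 to 4.166.184.254


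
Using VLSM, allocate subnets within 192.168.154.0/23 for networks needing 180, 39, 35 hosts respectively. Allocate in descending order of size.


180 hosts -> /24 (254 usable): 192.168.154.0/24
39 hosts -> /26 (62 usable): 192.168.155.0/26
35 hosts -> /26 (62 usable): 192.168.155.64/26
Allocation: 192.168.154.0/24 (180 hosts, 254 usable); 192.168.155.0/26 (39 hosts, 62 usable); 192.168.155.64/26 (35 hosts, 62 usable)


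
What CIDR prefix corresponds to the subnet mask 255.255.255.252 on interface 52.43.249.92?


Binary: 11111111.11111111.11111111.11111100
Count leading 1s
Prefix: /30


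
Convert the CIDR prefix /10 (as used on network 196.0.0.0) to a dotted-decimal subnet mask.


/10 means 10 network bits, 22 host bits
Binary: 11111111110000000000000000000000
Mask: 255.192.0.0


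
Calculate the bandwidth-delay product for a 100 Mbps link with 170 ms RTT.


BDP = bandwidth * RTT
= 100 Mbps * 170 ms
= 100 * 1e6 * 170 / 1000 bits
= 17000000 bits
= 2125000 bytes
= 2075.1953 KB
BDP = 17000000 bits (2125000 bytes)


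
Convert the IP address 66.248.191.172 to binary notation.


66 = 01000010
248 = 11111000
191 = 10111111
172 = 10101100
Binary: 01000010.11111000.10111111.10101100


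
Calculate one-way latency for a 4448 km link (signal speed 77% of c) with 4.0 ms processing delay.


Speed = 0.77 * 3e5 km/s = 231000 km/s
Propagation delay = 4448 / 231000 = 0.0193 s = 19.2554 ms
Processing delay = 4.0 ms
Total one-way latency = 23.2554 ms


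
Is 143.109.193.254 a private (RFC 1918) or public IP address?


RFC 1918 private ranges:
  10.0.0.0/8 (10.0.0.0 - 10.255.255.255)
  172.16.0.0/12 (172.16.0.0 - 172.31.255.255)
  192.168.0.0/16 (192.168.0.0 - 192.168.255.255)
Public (not in any RFC 1918 range)


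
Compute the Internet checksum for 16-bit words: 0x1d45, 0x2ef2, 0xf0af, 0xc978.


Sum all words (with carry folding):
+ 0x1d45 = 0x1d45
+ 0x2ef2 = 0x4c37
+ 0xf0af = 0x3ce7
+ 0xc978 = 0x0660
One's complement: ~0x0660
Checksum = 0xf99f


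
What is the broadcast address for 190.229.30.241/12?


Network: 190.224.0.0/12
Host bits = 20
Set all host bits to 1:
Broadcast: 190.239.255.255


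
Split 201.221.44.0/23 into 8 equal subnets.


New prefix = 23 + 3 = 26
Each subnet has 64 addresses
  201.221.44.0/26
  201.221.44.64/26
  201.221.44.128/26
  201.221.44.192/26
  201.221.45.0/26
  201.221.45.64/26
  201.221.45.128/26
  201.221.45.192/26
Subnets: 201.221.44.0/26, 201.221.44.64/26, 201.221.44.128/26, 201.221.44.192/26, 201.221.45.0/26, 201.221.45.64/26, 201.221.45.128/26, 201.221.45.192/26


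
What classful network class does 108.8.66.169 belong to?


First octet: 108
Binary: 01101100
0xxxxxxx -> Class A (1-126)
Class A, default mask 255.0.0.0 (/8)


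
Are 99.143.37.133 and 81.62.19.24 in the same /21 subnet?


Mask: 255.255.248.0
99.143.37.133 AND mask = 99.143.32.0
81.62.19.24 AND mask = 81.62.16.0
No, different subnets (99.143.32.0 vs 81.62.16.0)


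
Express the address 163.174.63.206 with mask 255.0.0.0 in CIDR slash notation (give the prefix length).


Binary: 11111111.00000000.00000000.00000000
Count leading 1s
Prefix: /8


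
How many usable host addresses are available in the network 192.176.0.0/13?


Host bits = 32 - 13 = 19
Total addresses = 2^19 = 524288
Usable = total - 2 (network and broadcast)
Usable hosts: 524286


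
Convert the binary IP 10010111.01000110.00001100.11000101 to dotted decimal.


10010111 = 151
01000110 = 70
00001100 = 12
11000101 = 197
IP: 151.70.12.197


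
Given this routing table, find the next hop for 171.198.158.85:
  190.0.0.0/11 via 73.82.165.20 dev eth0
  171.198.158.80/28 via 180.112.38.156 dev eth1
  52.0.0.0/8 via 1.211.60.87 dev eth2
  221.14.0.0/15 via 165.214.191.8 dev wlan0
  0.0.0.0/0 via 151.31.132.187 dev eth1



Longest prefix match for 171.198.158.85:
  /11 190.0.0.0: no
  /28 171.198.158.80: MATCH
  /8 52.0.0.0: no
  /15 221.14.0.0: no
  /0 0.0.0.0: MATCH
Selected: next-hop 180.112.38.156 via eth1 (matched /28)


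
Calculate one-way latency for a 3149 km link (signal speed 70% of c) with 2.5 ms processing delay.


Speed = 0.7 * 3e5 km/s = 210000 km/s
Propagation delay = 3149 / 210000 = 0.015 s = 14.9952 ms
Processing delay = 2.5 ms
Total one-way latency = 17.4952 ms


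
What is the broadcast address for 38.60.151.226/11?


Network: 38.32.0.0/11
Host bits = 21
Set all host bits to 1:
Broadcast: 38.63.255.255


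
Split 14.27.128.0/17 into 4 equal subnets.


New prefix = 17 + 2 = 19
Each subnet has 8192 addresses
  14.27.128.0/19
  14.27.160.0/19
  14.27.192.0/19
  14.27.224.0/19
Subnets: 14.27.128.0/19, 14.27.160.0/19, 14.27.192.0/19, 14.27.224.0/19


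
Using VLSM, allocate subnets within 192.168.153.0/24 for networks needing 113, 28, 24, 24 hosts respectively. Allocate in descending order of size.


113 hosts -> /25 (126 usable): 192.168.153.0/25
28 hosts -> /27 (30 usable): 192.168.153.128/27
24 hosts -> /27 (30 usable): 192.168.153.160/27
24 hosts -> /27 (30 usable): 192.168.153.192/27
Allocation: 192.168.153.0/25 (113 hosts, 126 usable); 192.168.153.128/27 (28 hosts, 30 usable); 192.168.153.160/27 (24 hosts, 30 usable); 192.168.153.192/27 (24 hosts, 30 usable)


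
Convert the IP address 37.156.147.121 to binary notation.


37 = 00100101
156 = 10011100
147 = 10010011
121 = 01111001
Binary: 00100101.10011100.10010011.01111001


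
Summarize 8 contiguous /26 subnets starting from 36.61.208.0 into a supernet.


Original prefix: /26
Number of subnets: 8 = 2^3
New prefix = 26 - 3 = 23
Supernet: 36.61.208.0/23


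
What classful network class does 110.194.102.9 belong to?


First octet: 110
Binary: 01101110
0xxxxxxx -> Class A (1-126)
Class A, default mask 255.0.0.0 (/8)


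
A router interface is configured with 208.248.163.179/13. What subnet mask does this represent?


/13 means 13 network bits, 19 host bits
Binary: 11111111111110000000000000000000
Mask: 255.248.0.0


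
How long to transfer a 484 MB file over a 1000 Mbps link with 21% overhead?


Effective throughput = 1000 * (1 - 21/100) = 790 Mbps
File size in Mb = 484 * 8 = 3872 Mb
Time = 3872 / 790
Time = 4.9013 seconds


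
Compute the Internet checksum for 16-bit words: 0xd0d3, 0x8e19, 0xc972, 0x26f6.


Sum all words (with carry folding):
+ 0xd0d3 = 0xd0d3
+ 0x8e19 = 0x5eed
+ 0xc972 = 0x2860
+ 0x26f6 = 0x4f56
One's complement: ~0x4f56
Checksum = 0xb0a9


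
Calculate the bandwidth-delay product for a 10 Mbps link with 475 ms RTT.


BDP = bandwidth * RTT
= 10 Mbps * 475 ms
= 10 * 1e6 * 475 / 1000 bits
= 4750000 bits
= 593750 bytes
= 579.834 KB
BDP = 4750000 bits (593750 bytes)


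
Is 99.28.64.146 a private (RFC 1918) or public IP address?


RFC 1918 private ranges:
  10.0.0.0/8 (10.0.0.0 - 10.255.255.255)
  172.16.0.0/12 (172.16.0.0 - 172.31.255.255)
  192.168.0.0/16 (192.168.0.0 - 192.168.255.255)
Public (not in any RFC 1918 range)


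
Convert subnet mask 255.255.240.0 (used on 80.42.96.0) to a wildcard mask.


Subnet mask: 255.255.240.0
Wildcard = 255.255.255.255 - subnet mask
255 - 255 = 0
255 - 255 = 0
255 - 240 = 15
255 - 0 = 255
Wildcard: 0.0.15.255


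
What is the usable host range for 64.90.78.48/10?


Network: 64.64.0.0
Broadcast: 64.127.255.255
First usable = network + 1
Last usable = broadcast - 1
Range: 64.64.0.1 to 64.127.255.254


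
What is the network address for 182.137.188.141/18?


IP:   10110110.10001001.10111100.10001101
Mask: 11111111.11111111.11000000.00000000
AND operation:
Net:  10110110.10001001.10000000.00000000
Network: 182.137.128.0/18


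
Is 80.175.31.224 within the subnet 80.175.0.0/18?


Subnet network: 80.175.0.0
Test IP AND mask: 80.175.0.0
Yes, 80.175.31.224 is in 80.175.0.0/18


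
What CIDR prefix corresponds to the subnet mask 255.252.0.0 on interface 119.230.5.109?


Binary: 11111111.11111100.00000000.00000000
Count leading 1s
Prefix: /14


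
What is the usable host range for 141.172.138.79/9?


Network: 141.128.0.0
Broadcast: 141.255.255.255
First usable = network + 1
Last usable = broadcast - 1
Range: 141.128.0.1 to 141.255.255.254


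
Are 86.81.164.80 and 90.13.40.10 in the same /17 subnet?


Mask: 255.255.128.0
86.81.164.80 AND mask = 86.81.128.0
90.13.40.10 AND mask = 90.13.0.0
No, different subnets (86.81.128.0 vs 90.13.0.0)


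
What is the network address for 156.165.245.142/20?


IP:   10011100.10100101.11110101.10001110
Mask: 11111111.11111111.11110000.00000000
AND operation:
Net:  10011100.10100101.11110000.00000000
Network: 156.165.240.0/20


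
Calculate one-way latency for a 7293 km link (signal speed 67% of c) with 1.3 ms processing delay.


Speed = 0.67 * 3e5 km/s = 201000 km/s
Propagation delay = 7293 / 201000 = 0.0363 s = 36.2836 ms
Processing delay = 1.3 ms
Total one-way latency = 37.5836 ms


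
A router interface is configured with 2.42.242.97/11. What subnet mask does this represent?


/11 means 11 network bits, 21 host bits
Binary: 11111111111000000000000000000000
Mask: 255.224.0.0


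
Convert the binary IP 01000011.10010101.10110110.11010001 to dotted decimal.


01000011 = 67
10010101 = 149
10110110 = 182
11010001 = 209
IP: 67.149.182.209


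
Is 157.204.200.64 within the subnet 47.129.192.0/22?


Subnet network: 47.129.192.0
Test IP AND mask: 157.204.200.0
No, 157.204.200.64 is not in 47.129.192.0/22


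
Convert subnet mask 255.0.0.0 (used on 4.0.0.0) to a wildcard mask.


Subnet mask: 255.0.0.0
Wildcard = 255.255.255.255 - subnet mask
255 - 255 = 0
255 - 0 = 255
255 - 0 = 255
255 - 0 = 255
Wildcard: 0.255.255.255


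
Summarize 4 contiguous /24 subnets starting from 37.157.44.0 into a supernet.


Original prefix: /24
Number of subnets: 4 = 2^2
New prefix = 24 - 2 = 22
Supernet: 37.157.44.0/22


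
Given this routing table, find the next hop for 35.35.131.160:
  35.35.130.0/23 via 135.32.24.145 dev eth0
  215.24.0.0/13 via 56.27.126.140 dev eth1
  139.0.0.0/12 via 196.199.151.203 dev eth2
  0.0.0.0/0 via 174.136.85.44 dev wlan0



Longest prefix match for 35.35.131.160:
  /23 35.35.130.0: MATCH
  /13 215.24.0.0: no
  /12 139.0.0.0: no
  /0 0.0.0.0: MATCH
Selected: next-hop 135.32.24.145 via eth0 (matched /23)


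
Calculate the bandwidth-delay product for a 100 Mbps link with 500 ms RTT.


BDP = bandwidth * RTT
= 100 Mbps * 500 ms
= 100 * 1e6 * 500 / 1000 bits
= 50000000 bits
= 6250000 bytes
= 6103.5156 KB
BDP = 50000000 bits (6250000 bytes)


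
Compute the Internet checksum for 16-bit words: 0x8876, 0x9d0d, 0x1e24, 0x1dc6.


Sum all words (with carry folding):
+ 0x8876 = 0x8876
+ 0x9d0d = 0x2584
+ 0x1e24 = 0x43a8
+ 0x1dc6 = 0x616e
One's complement: ~0x616e
Checksum = 0x9e91


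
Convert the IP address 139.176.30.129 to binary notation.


139 = 10001011
176 = 10110000
30 = 00011110
129 = 10000001
Binary: 10001011.10110000.00011110.10000001


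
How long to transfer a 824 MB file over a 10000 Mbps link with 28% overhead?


Effective throughput = 10000 * (1 - 28/100) = 7200 Mbps
File size in Mb = 824 * 8 = 6592 Mb
Time = 6592 / 7200
Time = 0.9156 seconds


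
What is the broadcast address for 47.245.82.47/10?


Network: 47.192.0.0/10
Host bits = 22
Set all host bits to 1:
Broadcast: 47.255.255.255


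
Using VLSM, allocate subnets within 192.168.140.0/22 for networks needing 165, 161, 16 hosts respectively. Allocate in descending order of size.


165 hosts -> /24 (254 usable): 192.168.140.0/24
161 hosts -> /24 (254 usable): 192.168.141.0/24
16 hosts -> /27 (30 usable): 192.168.142.0/27
Allocation: 192.168.140.0/24 (165 hosts, 254 usable); 192.168.141.0/24 (161 hosts, 254 usable); 192.168.142.0/27 (16 hosts, 30 usable)


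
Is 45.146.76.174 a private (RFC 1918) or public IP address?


RFC 1918 private ranges:
  10.0.0.0/8 (10.0.0.0 - 10.255.255.255)
  172.16.0.0/12 (172.16.0.0 - 172.31.255.255)
  192.168.0.0/16 (192.168.0.0 - 192.168.255.255)
Public (not in any RFC 1918 range)


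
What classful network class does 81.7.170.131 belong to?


First octet: 81
Binary: 01010001
0xxxxxxx -> Class A (1-126)
Class A, default mask 255.0.0.0 (/8)


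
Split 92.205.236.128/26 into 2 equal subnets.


New prefix = 26 + 1 = 27
Each subnet has 32 addresses
  92.205.236.128/27
  92.205.236.160/27
Subnets: 92.205.236.128/27, 92.205.236.160/27


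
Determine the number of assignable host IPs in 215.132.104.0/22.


Host bits = 32 - 22 = 10
Total addresses = 2^10 = 1024
Usable = total - 2 (network and broadcast)
Usable hosts: 1022


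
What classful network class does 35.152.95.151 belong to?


First octet: 35
Binary: 00100011
0xxxxxxx -> Class A (1-126)
Class A, default mask 255.0.0.0 (/8)


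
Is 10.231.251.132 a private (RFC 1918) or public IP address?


RFC 1918 private ranges:
  10.0.0.0/8 (10.0.0.0 - 10.255.255.255)
  172.16.0.0/12 (172.16.0.0 - 172.31.255.255)
  192.168.0.0/16 (192.168.0.0 - 192.168.255.255)
Private (in 10.0.0.0/8)


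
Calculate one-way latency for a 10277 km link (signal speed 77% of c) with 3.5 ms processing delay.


Speed = 0.77 * 3e5 km/s = 231000 km/s
Propagation delay = 10277 / 231000 = 0.0445 s = 44.4892 ms
Processing delay = 3.5 ms
Total one-way latency = 47.9892 ms


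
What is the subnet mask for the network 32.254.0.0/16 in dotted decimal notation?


/16 means 16 network bits, 16 host bits
Binary: 11111111111111110000000000000000
Mask: 255.255.0.0


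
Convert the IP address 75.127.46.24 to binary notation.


75 = 01001011
127 = 01111111
46 = 00101110
24 = 00011000
Binary: 01001011.01111111.00101110.00011000


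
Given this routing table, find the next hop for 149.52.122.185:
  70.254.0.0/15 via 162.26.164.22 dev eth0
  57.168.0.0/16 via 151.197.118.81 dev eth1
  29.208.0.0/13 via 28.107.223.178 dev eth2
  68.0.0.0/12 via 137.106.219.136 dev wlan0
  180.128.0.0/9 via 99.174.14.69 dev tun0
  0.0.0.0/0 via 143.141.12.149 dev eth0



Longest prefix match for 149.52.122.185:
  /15 70.254.0.0: no
  /16 57.168.0.0: no
  /13 29.208.0.0: no
  /12 68.0.0.0: no
  /9 180.128.0.0: no
  /0 0.0.0.0: MATCH
Selected: next-hop 143.141.12.149 via eth0 (matched /0)


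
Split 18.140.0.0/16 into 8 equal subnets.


New prefix = 16 + 3 = 19
Each subnet has 8192 addresses
  18.140.0.0/19
  18.140.32.0/19
  18.140.64.0/19
  18.140.96.0/19
  18.140.128.0/19
  18.140.160.0/19
  18.140.192.0/19
  18.140.224.0/19
Subnets: 18.140.0.0/19, 18.140.32.0/19, 18.140.64.0/19, 18.140.96.0/19, 18.140.128.0/19, 18.140.160.0/19, 18.140.192.0/19, 18.140.224.0/19


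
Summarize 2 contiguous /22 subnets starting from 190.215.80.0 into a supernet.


Original prefix: /22
Number of subnets: 2 = 2^1
New prefix = 22 - 1 = 21
Supernet: 190.215.80.0/21


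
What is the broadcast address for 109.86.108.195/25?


Network: 109.86.108.128/25
Host bits = 7
Set all host bits to 1:
Broadcast: 109.86.108.255


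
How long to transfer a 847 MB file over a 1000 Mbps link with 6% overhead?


Effective throughput = 1000 * (1 - 6/100) = 940 Mbps
File size in Mb = 847 * 8 = 6776 Mb
Time = 6776 / 940
Time = 7.2085 seconds


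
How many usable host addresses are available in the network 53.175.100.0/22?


Host bits = 32 - 22 = 10
Total addresses = 2^10 = 1024
Usable = total - 2 (network and broadcast)
Usable hosts: 1022


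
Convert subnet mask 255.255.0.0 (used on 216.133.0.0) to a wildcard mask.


Subnet mask: 255.255.0.0
Wildcard = 255.255.255.255 - subnet mask
255 - 255 = 0
255 - 255 = 0
255 - 0 = 255
255 - 0 = 255
Wildcard: 0.0.255.255


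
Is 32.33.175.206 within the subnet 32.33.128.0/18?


Subnet network: 32.33.128.0
Test IP AND mask: 32.33.128.0
Yes, 32.33.175.206 is in 32.33.128.0/18


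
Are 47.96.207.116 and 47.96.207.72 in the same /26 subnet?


Mask: 255.255.255.192
47.96.207.116 AND mask = 47.96.207.64
47.96.207.72 AND mask = 47.96.207.64
Yes, same subnet (47.96.207.64)


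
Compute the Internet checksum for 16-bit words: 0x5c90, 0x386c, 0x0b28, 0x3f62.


Sum all words (with carry folding):
+ 0x5c90 = 0x5c90
+ 0x386c = 0x94fc
+ 0x0b28 = 0xa024
+ 0x3f62 = 0xdf86
One's complement: ~0xdf86
Checksum = 0x2079


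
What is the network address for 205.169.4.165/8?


IP:   11001101.10101001.00000100.10100101
Mask: 11111111.00000000.00000000.00000000
AND operation:
Net:  11001101.00000000.00000000.00000000
Network: 205.0.0.0/8


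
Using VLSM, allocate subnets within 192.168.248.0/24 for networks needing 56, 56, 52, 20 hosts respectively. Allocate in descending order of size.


56 hosts -> /26 (62 usable): 192.168.248.0/26
56 hosts -> /26 (62 usable): 192.168.248.64/26
52 hosts -> /26 (62 usable): 192.168.248.128/26
20 hosts -> /27 (30 usable): 192.168.248.192/27
Allocation: 192.168.248.0/26 (56 hosts, 62 usable); 192.168.248.64/26 (56 hosts, 62 usable); 192.168.248.128/26 (52 hosts, 62 usable); 192.168.248.192/27 (20 hosts, 30 usable)


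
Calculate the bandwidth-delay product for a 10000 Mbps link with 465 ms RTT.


BDP = bandwidth * RTT
= 10000 Mbps * 465 ms
= 10000 * 1e6 * 465 / 1000 bits
= 4650000000 bits
= 581250000 bytes
= 567626.9531 KB
BDP = 4650000000 bits (581250000 bytes)


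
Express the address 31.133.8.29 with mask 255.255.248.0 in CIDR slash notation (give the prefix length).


Binary: 11111111.11111111.11111000.00000000
Count leading 1s
Prefix: /21


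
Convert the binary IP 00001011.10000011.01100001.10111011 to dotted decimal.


00001011 = 11
10000011 = 131
01100001 = 97
10111011 = 187
IP: 11.131.97.187


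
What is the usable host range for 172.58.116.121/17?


Network: 172.58.0.0
Broadcast: 172.58.127.255
First usable = network + 1
Last usable = broadcast - 1
Range: 172.58.0.1 to 172.58.127.254


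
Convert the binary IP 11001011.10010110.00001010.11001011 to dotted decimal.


11001011 = 203
10010110 = 150
00001010 = 10
11001011 = 203
IP: 203.150.10.203


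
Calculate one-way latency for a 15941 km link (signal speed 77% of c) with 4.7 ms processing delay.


Speed = 0.77 * 3e5 km/s = 231000 km/s
Propagation delay = 15941 / 231000 = 0.069 s = 69.0087 ms
Processing delay = 4.7 ms
Total one-way latency = 73.7087 ms


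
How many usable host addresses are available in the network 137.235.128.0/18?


Host bits = 32 - 18 = 14
Total addresses = 2^14 = 16384
Usable = total - 2 (network and broadcast)
Usable hosts: 16382


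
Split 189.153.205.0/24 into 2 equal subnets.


New prefix = 24 + 1 = 25
Each subnet has 128 addresses
  189.153.205.0/25
  189.153.205.128/25
Subnets: 189.153.205.0/25, 189.153.205.128/25


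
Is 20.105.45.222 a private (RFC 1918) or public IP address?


RFC 1918 private ranges:
  10.0.0.0/8 (10.0.0.0 - 10.255.255.255)
  172.16.0.0/12 (172.16.0.0 - 172.31.255.255)
  192.168.0.0/16 (192.168.0.0 - 192.168.255.255)
Public (not in any RFC 1918 range)


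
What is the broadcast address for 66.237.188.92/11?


Network: 66.224.0.0/11
Host bits = 21
Set all host bits to 1:
Broadcast: 66.255.255.255


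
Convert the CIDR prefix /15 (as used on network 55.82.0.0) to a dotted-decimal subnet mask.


/15 means 15 network bits, 17 host bits
Binary: 11111111111111100000000000000000
Mask: 255.254.0.0


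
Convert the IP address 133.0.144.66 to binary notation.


133 = 10000101
0 = 00000000
144 = 10010000
66 = 01000010
Binary: 10000101.00000000.10010000.01000010


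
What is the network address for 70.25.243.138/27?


IP:   01000110.00011001.11110011.10001010
Mask: 11111111.11111111.11111111.11100000
AND operation:
Net:  01000110.00011001.11110011.10000000
Network: 70.25.243.128/27


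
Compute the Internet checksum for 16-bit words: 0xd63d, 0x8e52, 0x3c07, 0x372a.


Sum all words (with carry folding):
+ 0xd63d = 0xd63d
+ 0x8e52 = 0x6490
+ 0x3c07 = 0xa097
+ 0x372a = 0xd7c1
One's complement: ~0xd7c1
Checksum = 0x283e


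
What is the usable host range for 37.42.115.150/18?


Network: 37.42.64.0
Broadcast: 37.42.127.255
First usable = network + 1
Last usable = broadcast - 1
Range: 37.42.64.1 to 37.42.127.254


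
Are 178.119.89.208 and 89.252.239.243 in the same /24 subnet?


Mask: 255.255.255.0
178.119.89.208 AND mask = 178.119.89.0
89.252.239.243 AND mask = 89.252.239.0
No, different subnets (178.119.89.0 vs 89.252.239.0)


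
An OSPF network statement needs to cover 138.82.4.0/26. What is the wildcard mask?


Subnet mask: 255.255.255.192
Wildcard = 255.255.255.255 - subnet mask
255 - 255 = 0
255 - 255 = 0
255 - 255 = 0
255 - 192 = 63
Wildcard: 0.0.0.63


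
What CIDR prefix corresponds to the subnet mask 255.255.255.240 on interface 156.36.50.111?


Binary: 11111111.11111111.11111111.11110000
Count leading 1s
Prefix: /28


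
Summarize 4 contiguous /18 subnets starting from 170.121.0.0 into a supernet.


Original prefix: /18
Number of subnets: 4 = 2^2
New prefix = 18 - 2 = 16
Supernet: 170.121.0.0/16


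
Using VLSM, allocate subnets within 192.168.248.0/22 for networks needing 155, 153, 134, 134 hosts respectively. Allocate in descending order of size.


155 hosts -> /24 (254 usable): 192.168.248.0/24
153 hosts -> /24 (254 usable): 192.168.249.0/24
134 hosts -> /24 (254 usable): 192.168.250.0/24
134 hosts -> /24 (254 usable): 192.168.251.0/24
Allocation: 192.168.248.0/24 (155 hosts, 254 usable); 192.168.249.0/24 (153 hosts, 254 usable); 192.168.250.0/24 (134 hosts, 254 usable); 192.168.251.0/24 (134 hosts, 254 usable)


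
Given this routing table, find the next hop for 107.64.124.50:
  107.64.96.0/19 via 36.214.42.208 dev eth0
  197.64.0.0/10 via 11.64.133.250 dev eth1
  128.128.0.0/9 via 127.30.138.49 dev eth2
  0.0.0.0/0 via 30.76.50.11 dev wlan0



Longest prefix match for 107.64.124.50:
  /19 107.64.96.0: MATCH
  /10 197.64.0.0: no
  /9 128.128.0.0: no
  /0 0.0.0.0: MATCH
Selected: next-hop 36.214.42.208 via eth0 (matched /19)


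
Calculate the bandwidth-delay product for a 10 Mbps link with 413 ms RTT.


BDP = bandwidth * RTT
= 10 Mbps * 413 ms
= 10 * 1e6 * 413 / 1000 bits
= 4130000 bits
= 516250 bytes
= 504.1504 KB
BDP = 4130000 bits (516250 bytes)


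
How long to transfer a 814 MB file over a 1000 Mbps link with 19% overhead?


Effective throughput = 1000 * (1 - 19/100) = 810 Mbps
File size in Mb = 814 * 8 = 6512 Mb
Time = 6512 / 810
Time = 8.0395 seconds


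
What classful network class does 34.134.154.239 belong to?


First octet: 34
Binary: 00100010
0xxxxxxx -> Class A (1-126)
Class A, default mask 255.0.0.0 (/8)


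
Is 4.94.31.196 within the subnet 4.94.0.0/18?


Subnet network: 4.94.0.0
Test IP AND mask: 4.94.0.0
Yes, 4.94.31.196 is in 4.94.0.0/18


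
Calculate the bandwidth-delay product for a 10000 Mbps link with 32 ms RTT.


BDP = bandwidth * RTT
= 10000 Mbps * 32 ms
= 10000 * 1e6 * 32 / 1000 bits
= 320000000 bits
= 40000000 bytes
= 39062.5 KB
BDP = 320000000 bits (40000000 bytes)


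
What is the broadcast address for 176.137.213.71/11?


Network: 176.128.0.0/11
Host bits = 21
Set all host bits to 1:
Broadcast: 176.159.255.255


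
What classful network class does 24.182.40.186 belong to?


First octet: 24
Binary: 00011000
0xxxxxxx -> Class A (1-126)
Class A, default mask 255.0.0.0 (/8)


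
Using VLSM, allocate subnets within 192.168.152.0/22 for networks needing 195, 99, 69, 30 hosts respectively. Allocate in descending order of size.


195 hosts -> /24 (254 usable): 192.168.152.0/24
99 hosts -> /25 (126 usable): 192.168.153.0/25
69 hosts -> /25 (126 usable): 192.168.153.128/25
30 hosts -> /27 (30 usable): 192.168.154.0/27
Allocation: 192.168.152.0/24 (195 hosts, 254 usable); 192.168.153.0/25 (99 hosts, 126 usable); 192.168.153.128/25 (69 hosts, 126 usable); 192.168.154.0/27 (30 hosts, 30 usable)


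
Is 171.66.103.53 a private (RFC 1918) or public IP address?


RFC 1918 private ranges:
  10.0.0.0/8 (10.0.0.0 - 10.255.255.255)
  172.16.0.0/12 (172.16.0.0 - 172.31.255.255)
  192.168.0.0/16 (192.168.0.0 - 192.168.255.255)
Public (not in any RFC 1918 range)


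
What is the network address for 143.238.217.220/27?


IP:   10001111.11101110.11011001.11011100
Mask: 11111111.11111111.11111111.11100000
AND operation:
Net:  10001111.11101110.11011001.11000000
Network: 143.238.217.192/27


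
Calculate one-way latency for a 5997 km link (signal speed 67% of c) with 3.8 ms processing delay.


Speed = 0.67 * 3e5 km/s = 201000 km/s
Propagation delay = 5997 / 201000 = 0.0298 s = 29.8358 ms
Processing delay = 3.8 ms
Total one-way latency = 33.6358 ms


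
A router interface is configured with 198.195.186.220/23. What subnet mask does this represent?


/23 means 23 network bits, 9 host bits
Binary: 11111111111111111111111000000000
Mask: 255.255.254.0


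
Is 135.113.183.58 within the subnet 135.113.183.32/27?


Subnet network: 135.113.183.32
Test IP AND mask: 135.113.183.32
Yes, 135.113.183.58 is in 135.113.183.32/27


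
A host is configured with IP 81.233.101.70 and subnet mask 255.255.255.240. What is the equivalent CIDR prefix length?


Binary: 11111111.11111111.11111111.11110000
Count leading 1s
Prefix: /28


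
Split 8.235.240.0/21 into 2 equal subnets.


New prefix = 21 + 1 = 22
Each subnet has 1024 addresses
  8.235.240.0/22
  8.235.244.0/22
Subnets: 8.235.240.0/22, 8.235.244.0/22


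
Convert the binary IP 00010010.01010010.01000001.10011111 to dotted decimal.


00010010 = 18
01010010 = 82
01000001 = 65
10011111 = 159
IP: 18.82.65.159


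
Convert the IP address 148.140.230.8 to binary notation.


148 = 10010100
140 = 10001100
230 = 11100110
8 = 00001000
Binary: 10010100.10001100.11100110.00001000


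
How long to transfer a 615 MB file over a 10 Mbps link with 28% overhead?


Effective throughput = 10 * (1 - 28/100) = 7.2 Mbps
File size in Mb = 615 * 8 = 4920 Mb
Time = 4920 / 7.2
Time = 683.3333 seconds


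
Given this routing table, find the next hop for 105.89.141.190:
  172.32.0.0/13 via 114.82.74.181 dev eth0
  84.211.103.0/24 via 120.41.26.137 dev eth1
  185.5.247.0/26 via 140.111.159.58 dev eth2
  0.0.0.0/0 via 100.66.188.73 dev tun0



Longest prefix match for 105.89.141.190:
  /13 172.32.0.0: no
  /24 84.211.103.0: no
  /26 185.5.247.0: no
  /0 0.0.0.0: MATCH
Selected: next-hop 100.66.188.73 via tun0 (matched /0)


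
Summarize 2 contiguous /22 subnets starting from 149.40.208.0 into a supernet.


Original prefix: /22
Number of subnets: 2 = 2^1
New prefix = 22 - 1 = 21
Supernet: 149.40.208.0/21


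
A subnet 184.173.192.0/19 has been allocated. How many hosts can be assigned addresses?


Host bits = 32 - 19 = 13
Total addresses = 2^13 = 8192
Usable = total - 2 (network and broadcast)
Usable hosts: 8190


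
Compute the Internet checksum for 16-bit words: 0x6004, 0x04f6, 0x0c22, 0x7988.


Sum all words (with carry folding):
+ 0x6004 = 0x6004
+ 0x04f6 = 0x64fa
+ 0x0c22 = 0x711c
+ 0x7988 = 0xeaa4
One's complement: ~0xeaa4
Checksum = 0x155b


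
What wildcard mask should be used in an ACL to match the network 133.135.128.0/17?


Subnet mask: 255.255.128.0
Wildcard = 255.255.255.255 - subnet mask
255 - 255 = 0
255 - 255 = 0
255 - 128 = 127
255 - 0 = 255
Wildcard: 0.0.127.255


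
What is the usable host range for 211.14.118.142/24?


Network: 211.14.118.0
Broadcast: 211.14.118.255
First usable = network + 1
Last usable = broadcast - 1
Range: 211.14.118.1 to 211.14.118.254


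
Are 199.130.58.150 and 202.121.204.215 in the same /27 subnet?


Mask: 255.255.255.224
199.130.58.150 AND mask = 199.130.58.128
202.121.204.215 AND mask = 202.121.204.192
No, different subnets (199.130.58.128 vs 202.121.204.192)


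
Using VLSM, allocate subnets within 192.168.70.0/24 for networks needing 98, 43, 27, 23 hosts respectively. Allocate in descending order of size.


98 hosts -> /25 (126 usable): 192.168.70.0/25
43 hosts -> /26 (62 usable): 192.168.70.128/26
27 hosts -> /27 (30 usable): 192.168.70.192/27
23 hosts -> /27 (30 usable): 192.168.70.224/27
Allocation: 192.168.70.0/25 (98 hosts, 126 usable); 192.168.70.128/26 (43 hosts, 62 usable); 192.168.70.192/27 (27 hosts, 30 usable); 192.168.70.224/27 (23 hosts, 30 usable)


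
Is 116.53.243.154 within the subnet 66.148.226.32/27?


Subnet network: 66.148.226.32
Test IP AND mask: 116.53.243.128
No, 116.53.243.154 is not in 66.148.226.32/27


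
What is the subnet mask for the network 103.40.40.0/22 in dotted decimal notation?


/22 means 22 network bits, 10 host bits
Binary: 11111111111111111111110000000000
Mask: 255.255.252.0


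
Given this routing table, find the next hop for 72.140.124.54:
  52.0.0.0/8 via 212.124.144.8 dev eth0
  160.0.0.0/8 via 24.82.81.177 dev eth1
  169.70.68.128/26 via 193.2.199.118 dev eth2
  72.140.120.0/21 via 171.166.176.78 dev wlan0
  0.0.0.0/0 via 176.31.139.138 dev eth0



Longest prefix match for 72.140.124.54:
  /8 52.0.0.0: no
  /8 160.0.0.0: no
  /26 169.70.68.128: no
  /21 72.140.120.0: MATCH
  /0 0.0.0.0: MATCH
Selected: next-hop 171.166.176.78 via wlan0 (matched /21)


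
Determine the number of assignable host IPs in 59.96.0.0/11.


Host bits = 32 - 11 = 21
Total addresses = 2^21 = 2097152
Usable = total - 2 (network and broadcast)
Usable hosts: 2097150


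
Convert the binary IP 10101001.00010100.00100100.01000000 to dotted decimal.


10101001 = 169
00010100 = 20
00100100 = 36
01000000 = 64
IP: 169.20.36.64


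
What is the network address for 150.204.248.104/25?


IP:   10010110.11001100.11111000.01101000
Mask: 11111111.11111111.11111111.10000000
AND operation:
Net:  10010110.11001100.11111000.00000000
Network: 150.204.248.0/25


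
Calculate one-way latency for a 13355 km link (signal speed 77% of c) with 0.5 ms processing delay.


Speed = 0.77 * 3e5 km/s = 231000 km/s
Propagation delay = 13355 / 231000 = 0.0578 s = 57.8139 ms
Processing delay = 0.5 ms
Total one-way latency = 58.3139 ms


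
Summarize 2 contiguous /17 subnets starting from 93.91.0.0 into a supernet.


Original prefix: /17
Number of subnets: 2 = 2^1
New prefix = 17 - 1 = 16
Supernet: 93.91.0.0/16


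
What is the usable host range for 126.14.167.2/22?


Network: 126.14.164.0
Broadcast: 126.14.167.255
First usable = network + 1
Last usable = broadcast - 1
Range: 126.14.164.1 to 126.14.167.254


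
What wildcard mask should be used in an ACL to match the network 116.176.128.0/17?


Subnet mask: 255.255.128.0
Wildcard = 255.255.255.255 - subnet mask
255 - 255 = 0
255 - 255 = 0
255 - 128 = 127
255 - 0 = 255
Wildcard: 0.0.127.255


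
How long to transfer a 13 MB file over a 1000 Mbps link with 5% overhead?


Effective throughput = 1000 * (1 - 5/100) = 950 Mbps
File size in Mb = 13 * 8 = 104 Mb
Time = 104 / 950
Time = 0.1095 seconds


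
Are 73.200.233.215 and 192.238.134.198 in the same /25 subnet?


Mask: 255.255.255.128
73.200.233.215 AND mask = 73.200.233.128
192.238.134.198 AND mask = 192.238.134.128
No, different subnets (73.200.233.128 vs 192.238.134.128)


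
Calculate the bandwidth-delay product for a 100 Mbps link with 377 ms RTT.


BDP = bandwidth * RTT
= 100 Mbps * 377 ms
= 100 * 1e6 * 377 / 1000 bits
= 37700000 bits
= 4712500 bytes
= 4602.0508 KB
BDP = 37700000 bits (4712500 bytes)


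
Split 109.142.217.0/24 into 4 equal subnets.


New prefix = 24 + 2 = 26
Each subnet has 64 addresses
  109.142.217.0/26
  109.142.217.64/26
  109.142.217.128/26
  109.142.217.192/26
Subnets: 109.142.217.0/26, 109.142.217.64/26, 109.142.217.128/26, 109.142.217.192/26


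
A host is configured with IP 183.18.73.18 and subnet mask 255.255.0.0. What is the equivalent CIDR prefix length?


Binary: 11111111.11111111.00000000.00000000
Count leading 1s
Prefix: /16


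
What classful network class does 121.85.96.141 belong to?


First octet: 121
Binary: 01111001
0xxxxxxx -> Class A (1-126)
Class A, default mask 255.0.0.0 (/8)


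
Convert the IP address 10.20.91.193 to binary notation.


10 = 00001010
20 = 00010100
91 = 01011011
193 = 11000001
Binary: 00001010.00010100.01011011.11000001


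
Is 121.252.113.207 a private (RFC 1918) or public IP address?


RFC 1918 private ranges:
  10.0.0.0/8 (10.0.0.0 - 10.255.255.255)
  172.16.0.0/12 (172.16.0.0 - 172.31.255.255)
  192.168.0.0/16 (192.168.0.0 - 192.168.255.255)
Public (not in any RFC 1918 range)


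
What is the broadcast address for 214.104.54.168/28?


Network: 214.104.54.160/28
Host bits = 4
Set all host bits to 1:
Broadcast: 214.104.54.175


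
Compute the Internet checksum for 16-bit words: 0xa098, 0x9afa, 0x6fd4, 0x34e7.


Sum all words (with carry folding):
+ 0xa098 = 0xa098
+ 0x9afa = 0x3b93
+ 0x6fd4 = 0xab67
+ 0x34e7 = 0xe04e
One's complement: ~0xe04e
Checksum = 0x1fb1


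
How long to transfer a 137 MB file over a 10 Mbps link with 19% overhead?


Effective throughput = 10 * (1 - 19/100) = 8.1 Mbps
File size in Mb = 137 * 8 = 1096 Mb
Time = 1096 / 8.1
Time = 135.3086 seconds


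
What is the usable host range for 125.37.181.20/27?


Network: 125.37.181.0
Broadcast: 125.37.181.31
First usable = network + 1
Last usable = broadcast - 1
Range: 125.37.181.1 to 125.37.181.30


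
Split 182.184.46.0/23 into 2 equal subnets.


New prefix = 23 + 1 = 24
Each subnet has 256 addresses
  182.184.46.0/24
  182.184.47.0/24
Subnets: 182.184.46.0/24, 182.184.47.0/24


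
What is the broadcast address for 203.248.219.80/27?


Network: 203.248.219.64/27
Host bits = 5
Set all host bits to 1:
Broadcast: 203.248.219.95


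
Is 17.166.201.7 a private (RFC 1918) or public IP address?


RFC 1918 private ranges:
  10.0.0.0/8 (10.0.0.0 - 10.255.255.255)
  172.16.0.0/12 (172.16.0.0 - 172.31.255.255)
  192.168.0.0/16 (192.168.0.0 - 192.168.255.255)
Public (not in any RFC 1918 range)


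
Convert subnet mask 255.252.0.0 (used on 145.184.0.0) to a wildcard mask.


Subnet mask: 255.252.0.0
Wildcard = 255.255.255.255 - subnet mask
255 - 255 = 0
255 - 252 = 3
255 - 0 = 255
255 - 0 = 255
Wildcard: 0.3.255.255


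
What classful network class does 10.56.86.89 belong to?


First octet: 10
Binary: 00001010
0xxxxxxx -> Class A (1-126)
Class A, default mask 255.0.0.0 (/8)


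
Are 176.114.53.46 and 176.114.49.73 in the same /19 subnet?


Mask: 255.255.224.0
176.114.53.46 AND mask = 176.114.32.0
176.114.49.73 AND mask = 176.114.32.0
Yes, same subnet (176.114.32.0)


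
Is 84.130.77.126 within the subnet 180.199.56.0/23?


Subnet network: 180.199.56.0
Test IP AND mask: 84.130.76.0
No, 84.130.77.126 is not in 180.199.56.0/23


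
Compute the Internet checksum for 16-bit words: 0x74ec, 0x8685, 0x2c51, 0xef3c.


Sum all words (with carry folding):
+ 0x74ec = 0x74ec
+ 0x8685 = 0xfb71
+ 0x2c51 = 0x27c3
+ 0xef3c = 0x1700
One's complement: ~0x1700
Checksum = 0xe8ff


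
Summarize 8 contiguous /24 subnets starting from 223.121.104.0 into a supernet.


Original prefix: /24
Number of subnets: 8 = 2^3
New prefix = 24 - 3 = 21
Supernet: 223.121.104.0/21


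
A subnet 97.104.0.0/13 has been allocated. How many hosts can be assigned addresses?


Host bits = 32 - 13 = 19
Total addresses = 2^19 = 524288
Usable = total - 2 (network and broadcast)
Usable hosts: 524286


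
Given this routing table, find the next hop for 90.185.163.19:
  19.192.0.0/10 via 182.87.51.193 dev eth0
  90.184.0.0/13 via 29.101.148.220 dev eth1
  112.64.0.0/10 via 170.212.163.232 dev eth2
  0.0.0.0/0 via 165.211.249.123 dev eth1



Longest prefix match for 90.185.163.19:
  /10 19.192.0.0: no
  /13 90.184.0.0: MATCH
  /10 112.64.0.0: no
  /0 0.0.0.0: MATCH
Selected: next-hop 29.101.148.220 via eth1 (matched /13)


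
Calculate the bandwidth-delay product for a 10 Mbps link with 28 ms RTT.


BDP = bandwidth * RTT
= 10 Mbps * 28 ms
= 10 * 1e6 * 28 / 1000 bits
= 280000 bits
= 35000 bytes
= 34.1797 KB
BDP = 280000 bits (35000 bytes)


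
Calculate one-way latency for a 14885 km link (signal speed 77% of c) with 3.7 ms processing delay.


Speed = 0.77 * 3e5 km/s = 231000 km/s
Propagation delay = 14885 / 231000 = 0.0644 s = 64.4372 ms
Processing delay = 3.7 ms
Total one-way latency = 68.1372 ms


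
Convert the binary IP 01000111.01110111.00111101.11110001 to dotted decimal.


01000111 = 71
01110111 = 119
00111101 = 61
11110001 = 241
IP: 71.119.61.241


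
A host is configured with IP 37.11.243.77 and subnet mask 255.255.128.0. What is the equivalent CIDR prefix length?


Binary: 11111111.11111111.10000000.00000000
Count leading 1s
Prefix: /17


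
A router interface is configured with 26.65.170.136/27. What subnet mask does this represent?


/27 means 27 network bits, 5 host bits
Binary: 11111111111111111111111111100000
Mask: 255.255.255.224


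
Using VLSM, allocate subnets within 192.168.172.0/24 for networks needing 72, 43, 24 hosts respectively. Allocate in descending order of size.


72 hosts -> /25 (126 usable): 192.168.172.0/25
43 hosts -> /26 (62 usable): 192.168.172.128/26
24 hosts -> /27 (30 usable): 192.168.172.192/27
Allocation: 192.168.172.0/25 (72 hosts, 126 usable); 192.168.172.128/26 (43 hosts, 62 usable); 192.168.172.192/27 (24 hosts, 30 usable)


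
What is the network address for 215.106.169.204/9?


IP:   11010111.01101010.10101001.11001100
Mask: 11111111.10000000.00000000.00000000
AND operation:
Net:  11010111.00000000.00000000.00000000
Network: 215.0.0.0/9


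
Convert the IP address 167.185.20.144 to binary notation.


167 = 10100111
185 = 10111001
20 = 00010100
144 = 10010000
Binary: 10100111.10111001.00010100.10010000


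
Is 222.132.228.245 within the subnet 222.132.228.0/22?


Subnet network: 222.132.228.0
Test IP AND mask: 222.132.228.0
Yes, 222.132.228.245 is in 222.132.228.0/22
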